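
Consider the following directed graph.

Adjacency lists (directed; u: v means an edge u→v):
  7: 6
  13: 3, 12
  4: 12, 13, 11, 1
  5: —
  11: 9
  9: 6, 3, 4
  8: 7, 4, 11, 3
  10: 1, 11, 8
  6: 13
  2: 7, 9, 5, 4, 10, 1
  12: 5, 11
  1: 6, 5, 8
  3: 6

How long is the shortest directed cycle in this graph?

For each vertex v, BFS finds the shortest path from v back to v.
The shortest such closed walk is 1 → 8 → 4 → 1, length 3.

3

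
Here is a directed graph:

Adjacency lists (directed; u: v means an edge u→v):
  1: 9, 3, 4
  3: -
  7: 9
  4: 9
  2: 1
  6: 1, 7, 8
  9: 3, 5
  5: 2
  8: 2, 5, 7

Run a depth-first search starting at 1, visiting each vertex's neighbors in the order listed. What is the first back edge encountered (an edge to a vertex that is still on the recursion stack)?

2->1

DFS from 1 (visiting each vertex's neighbors in the order listed); mark gray on enter, black on exit:
1 gray
  9 gray
    3 gray
    3 black
    5 gray
      2 gray
        2→1: 1 is gray → back edge
First back edge: 2 → 1.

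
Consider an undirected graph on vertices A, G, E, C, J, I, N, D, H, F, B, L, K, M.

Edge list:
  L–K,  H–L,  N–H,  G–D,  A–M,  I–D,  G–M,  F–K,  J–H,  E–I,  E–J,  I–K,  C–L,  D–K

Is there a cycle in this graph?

Yes

DFS, tracking each vertex's parent; an edge to a visited non-parent vertex closes a cycle.
Start from H:
visit H (parent –)
  visit J (parent H)
    visit E (parent J)
      visit I (parent E)
        visit K (parent I)
          visit F (parent K)
            F–K: parent, skip
          visit L (parent K)
            L–H: H visited and ≠ parent → cycle
Cycle: H – J – E – I – K – L – H.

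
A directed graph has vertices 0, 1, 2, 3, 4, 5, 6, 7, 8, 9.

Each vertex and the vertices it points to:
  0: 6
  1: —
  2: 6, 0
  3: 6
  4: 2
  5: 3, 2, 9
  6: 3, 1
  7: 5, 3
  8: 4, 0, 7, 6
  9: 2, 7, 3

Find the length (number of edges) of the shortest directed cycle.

For each vertex v, BFS finds the shortest path from v back to v.
The shortest such closed walk is 3 → 6 → 3, length 2.

2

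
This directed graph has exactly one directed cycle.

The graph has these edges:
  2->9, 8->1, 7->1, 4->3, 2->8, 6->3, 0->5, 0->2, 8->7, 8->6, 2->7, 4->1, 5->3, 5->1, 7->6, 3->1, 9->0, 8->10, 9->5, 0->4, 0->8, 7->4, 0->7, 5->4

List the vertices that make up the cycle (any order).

0, 2, 9

DFS with gray/black marking from 0:
0 gray
  8 gray
    7 gray
      6 gray
        3 gray
          1 gray
          1 black
        3 black
      6 black
      7→1: 1 black — skip
      4 gray
        4→1: 1 black — skip
        4→3: 3 black — skip
      4 black
    7 black
    10 gray
    10 black
    8→1: 1 black — skip
    8→6: 6 black — skip
  8 black
  2 gray
    2→7: 7 black — skip
    2→8: 8 black — skip
    9 gray
      9→0: 0 is gray → back edge
Back edge closes the cycle 0 → 2 → 9 → 0; its vertices are {0, 2, 9}.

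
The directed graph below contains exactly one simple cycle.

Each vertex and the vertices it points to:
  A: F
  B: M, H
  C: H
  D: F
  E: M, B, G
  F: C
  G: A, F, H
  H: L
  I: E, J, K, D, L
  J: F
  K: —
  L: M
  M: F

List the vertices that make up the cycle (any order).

DFS with gray/black marking from L:
L gray
  M gray
    F gray
      C gray
        H gray
          H→L: L is gray → back edge
Back edge closes the cycle L → M → F → C → H → L; its vertices are {C, F, H, L, M}.

C, F, H, L, M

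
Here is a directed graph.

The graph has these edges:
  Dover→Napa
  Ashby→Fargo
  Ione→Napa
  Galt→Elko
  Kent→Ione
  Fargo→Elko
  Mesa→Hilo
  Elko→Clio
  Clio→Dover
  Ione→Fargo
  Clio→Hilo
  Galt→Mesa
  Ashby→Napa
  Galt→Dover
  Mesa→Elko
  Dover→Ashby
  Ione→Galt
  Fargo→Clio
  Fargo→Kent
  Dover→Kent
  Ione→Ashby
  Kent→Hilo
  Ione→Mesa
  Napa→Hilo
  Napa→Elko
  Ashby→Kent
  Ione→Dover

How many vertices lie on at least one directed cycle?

10

A vertex is on a directed cycle iff it belongs to a strongly connected component of size ≥ 2 (or has a self-loop).
The vertices on cycles are {Clio, Elko, Galt, Ione, Kent, Mesa, Napa, Ashby, Dover, Fargo} — 10 in total.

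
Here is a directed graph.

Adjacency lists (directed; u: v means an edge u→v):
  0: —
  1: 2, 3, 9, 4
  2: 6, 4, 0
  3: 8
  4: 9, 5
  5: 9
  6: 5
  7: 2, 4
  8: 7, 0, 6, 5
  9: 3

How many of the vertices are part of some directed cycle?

A vertex is on a directed cycle iff it belongs to a strongly connected component of size ≥ 2 (or has a self-loop).
The vertices on cycles are {2, 3, 4, 5, 6, 7, 8, 9} — 8 in total.

8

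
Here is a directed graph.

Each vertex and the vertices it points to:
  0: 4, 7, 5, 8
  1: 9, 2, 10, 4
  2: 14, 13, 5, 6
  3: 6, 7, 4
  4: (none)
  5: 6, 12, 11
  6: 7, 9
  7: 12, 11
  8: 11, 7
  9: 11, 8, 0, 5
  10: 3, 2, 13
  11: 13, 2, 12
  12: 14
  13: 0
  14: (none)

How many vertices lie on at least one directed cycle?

9

A vertex is on a directed cycle iff it belongs to a strongly connected component of size ≥ 2 (or has a self-loop).
The vertices on cycles are {0, 2, 5, 6, 7, 8, 9, 11, 13} — 9 in total.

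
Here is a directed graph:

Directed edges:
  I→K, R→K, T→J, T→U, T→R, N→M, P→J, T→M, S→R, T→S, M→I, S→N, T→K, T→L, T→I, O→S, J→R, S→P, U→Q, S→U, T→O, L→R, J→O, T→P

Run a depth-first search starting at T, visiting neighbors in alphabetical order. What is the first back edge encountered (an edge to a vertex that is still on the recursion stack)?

DFS from T (visiting neighbors in alphabetical order); mark gray on enter, black on exit:
T gray
  I gray
    K gray
    K black
  I black
  J gray
    O gray
      S gray
        N gray
          M gray
            M→I: I black — skip
          M black
        N black
        P gray
          P→J: J is gray → back edge
First back edge: P → J.

P->J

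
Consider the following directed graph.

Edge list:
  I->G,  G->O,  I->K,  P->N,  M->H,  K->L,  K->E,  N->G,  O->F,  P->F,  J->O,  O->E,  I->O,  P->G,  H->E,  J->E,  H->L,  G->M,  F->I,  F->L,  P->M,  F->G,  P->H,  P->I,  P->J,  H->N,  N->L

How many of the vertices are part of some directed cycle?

7

A vertex is on a directed cycle iff it belongs to a strongly connected component of size ≥ 2 (or has a self-loop).
The vertices on cycles are {F, G, H, I, M, N, O} — 7 in total.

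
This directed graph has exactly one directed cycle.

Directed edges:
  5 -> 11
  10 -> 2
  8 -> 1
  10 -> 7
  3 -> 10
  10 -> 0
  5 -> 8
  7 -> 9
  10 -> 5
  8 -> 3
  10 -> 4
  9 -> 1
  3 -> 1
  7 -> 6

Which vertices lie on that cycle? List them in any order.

DFS with gray/black marking from 10:
10 gray
  2 gray
  2 black
  7 gray
    6 gray
    6 black
    9 gray
      1 gray
      1 black
    9 black
  7 black
  0 gray
  0 black
  5 gray
    11 gray
    11 black
    8 gray
      8→1: 1 black — skip
      3 gray
        3→1: 1 black — skip
        3→10: 10 is gray → back edge
Back edge closes the cycle 10 → 5 → 8 → 3 → 10; its vertices are {3, 5, 8, 10}.

3, 5, 8, 10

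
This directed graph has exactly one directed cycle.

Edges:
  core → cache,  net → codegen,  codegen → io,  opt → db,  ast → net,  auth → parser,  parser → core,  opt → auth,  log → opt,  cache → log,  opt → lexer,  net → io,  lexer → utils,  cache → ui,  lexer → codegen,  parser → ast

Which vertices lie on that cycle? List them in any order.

log, opt, auth, core, cache, parser

DFS with gray/black marking from log:
log gray
  opt gray
    auth gray
      parser gray
        ast gray
          net gray
            io gray
            io black
            codegen gray
              codegen→io: io black — skip
            codegen black
          net black
        ast black
        core gray
          cache gray
            ui gray
            ui black
            cache→log: log is gray → back edge
Back edge closes the cycle log → opt → auth → parser → core → cache → log; its vertices are {log, opt, auth, core, cache, parser}.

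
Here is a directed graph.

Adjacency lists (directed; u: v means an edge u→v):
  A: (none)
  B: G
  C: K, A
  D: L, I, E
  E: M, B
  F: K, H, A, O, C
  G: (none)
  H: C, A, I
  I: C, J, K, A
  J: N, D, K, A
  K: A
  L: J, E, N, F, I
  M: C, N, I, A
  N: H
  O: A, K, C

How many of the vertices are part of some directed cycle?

A vertex is on a directed cycle iff it belongs to a strongly connected component of size ≥ 2 (or has a self-loop).
The vertices on cycles are {D, E, F, H, I, J, L, M, N} — 9 in total.

9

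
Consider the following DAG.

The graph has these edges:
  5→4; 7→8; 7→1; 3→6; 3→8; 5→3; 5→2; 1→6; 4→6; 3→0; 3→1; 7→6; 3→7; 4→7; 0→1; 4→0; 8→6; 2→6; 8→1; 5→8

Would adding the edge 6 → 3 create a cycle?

Yes

Adding 6→3 creates a cycle iff 3 can already reach 6.
Path from 3: 3 → 6.
So 3 → … → 6 → 3 is a cycle.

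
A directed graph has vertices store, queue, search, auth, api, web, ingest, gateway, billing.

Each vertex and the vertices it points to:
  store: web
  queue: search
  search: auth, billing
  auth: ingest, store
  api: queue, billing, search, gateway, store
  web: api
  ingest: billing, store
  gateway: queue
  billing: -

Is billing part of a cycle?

No

billing lies on a cycle iff there is a path from billing back to itself.
Exploring from billing, it never reaches itself; equivalently, its strongly connected component is a singleton.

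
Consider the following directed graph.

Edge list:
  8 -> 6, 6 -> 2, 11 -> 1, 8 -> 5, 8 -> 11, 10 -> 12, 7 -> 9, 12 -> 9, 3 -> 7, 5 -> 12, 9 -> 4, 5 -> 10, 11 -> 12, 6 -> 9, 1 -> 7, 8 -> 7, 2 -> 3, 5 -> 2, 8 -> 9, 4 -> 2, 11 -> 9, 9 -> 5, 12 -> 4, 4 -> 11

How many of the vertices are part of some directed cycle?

A vertex is on a directed cycle iff it belongs to a strongly connected component of size ≥ 2 (or has a self-loop).
The vertices on cycles are {1, 2, 3, 4, 5, 7, 9, 10, 11, 12} — 10 in total.

10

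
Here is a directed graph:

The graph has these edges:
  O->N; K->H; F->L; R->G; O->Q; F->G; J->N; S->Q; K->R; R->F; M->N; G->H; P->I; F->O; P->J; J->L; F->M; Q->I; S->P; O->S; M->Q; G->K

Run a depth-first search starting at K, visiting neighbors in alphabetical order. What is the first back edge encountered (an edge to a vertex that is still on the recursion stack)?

G→K

DFS from K (visiting neighbors in alphabetical order); mark gray on enter, black on exit:
K gray
  H gray
  H black
  R gray
    F gray
      G gray
        G→H: H black — skip
        G→K: K is gray → back edge
First back edge: G → K.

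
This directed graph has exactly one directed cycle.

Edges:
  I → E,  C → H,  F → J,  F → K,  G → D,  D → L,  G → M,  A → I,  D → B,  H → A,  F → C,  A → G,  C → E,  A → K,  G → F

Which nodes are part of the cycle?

DFS with gray/black marking from G:
G gray
  D gray
    L gray
    L black
    B gray
    B black
  D black
  F gray
    K gray
    K black
    C gray
      H gray
        A gray
          I gray
            E gray
            E black
          I black
          A→K: K black — skip
          A→G: G is gray → back edge
Back edge closes the cycle G → F → C → H → A → G; its vertices are {A, C, F, G, H}.

A, C, F, G, H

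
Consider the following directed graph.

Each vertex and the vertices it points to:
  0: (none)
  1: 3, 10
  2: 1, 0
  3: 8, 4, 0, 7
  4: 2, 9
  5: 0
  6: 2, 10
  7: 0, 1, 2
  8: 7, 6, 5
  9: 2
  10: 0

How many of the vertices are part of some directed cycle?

8

A vertex is on a directed cycle iff it belongs to a strongly connected component of size ≥ 2 (or has a self-loop).
The vertices on cycles are {1, 2, 3, 4, 6, 7, 8, 9} — 8 in total.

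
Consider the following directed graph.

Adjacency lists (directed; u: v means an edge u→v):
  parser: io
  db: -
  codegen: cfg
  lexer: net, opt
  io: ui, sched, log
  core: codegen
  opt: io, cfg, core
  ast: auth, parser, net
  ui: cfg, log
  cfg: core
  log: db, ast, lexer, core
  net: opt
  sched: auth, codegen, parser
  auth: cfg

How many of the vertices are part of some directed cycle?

A vertex is on a directed cycle iff it belongs to a strongly connected component of size ≥ 2 (or has a self-loop).
The vertices on cycles are {io, ui, ast, cfg, log, net, opt, core, lexer, sched, parser, codegen} — 12 in total.

12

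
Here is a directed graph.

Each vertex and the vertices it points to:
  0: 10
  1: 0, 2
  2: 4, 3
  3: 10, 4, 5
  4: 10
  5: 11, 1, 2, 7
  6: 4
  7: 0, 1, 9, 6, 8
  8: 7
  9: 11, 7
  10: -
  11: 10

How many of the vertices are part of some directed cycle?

A vertex is on a directed cycle iff it belongs to a strongly connected component of size ≥ 2 (or has a self-loop).
The vertices on cycles are {1, 2, 3, 5, 7, 8, 9} — 7 in total.

7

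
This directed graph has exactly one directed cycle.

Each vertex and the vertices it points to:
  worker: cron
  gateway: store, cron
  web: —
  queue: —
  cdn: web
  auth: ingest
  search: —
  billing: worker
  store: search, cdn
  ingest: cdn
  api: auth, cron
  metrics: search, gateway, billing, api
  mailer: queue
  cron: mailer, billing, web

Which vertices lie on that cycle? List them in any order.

cron, worker, billing

DFS with gray/black marking from billing:
billing gray
  worker gray
    cron gray
      mailer gray
        queue gray
        queue black
      mailer black
      cron→billing: billing is gray → back edge
Back edge closes the cycle billing → worker → cron → billing; its vertices are {cron, worker, billing}.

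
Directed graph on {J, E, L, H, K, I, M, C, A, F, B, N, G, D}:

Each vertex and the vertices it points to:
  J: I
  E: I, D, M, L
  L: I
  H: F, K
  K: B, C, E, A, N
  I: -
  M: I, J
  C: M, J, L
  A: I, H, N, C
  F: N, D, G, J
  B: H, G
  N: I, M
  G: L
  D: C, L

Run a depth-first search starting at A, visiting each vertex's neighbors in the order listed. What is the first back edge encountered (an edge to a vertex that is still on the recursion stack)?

DFS from A (visiting each vertex's neighbors in the order listed); mark gray on enter, black on exit:
A gray
  I gray
  I black
  H gray
    F gray
      N gray
        N→I: I black — skip
        M gray
          M→I: I black — skip
          J gray
            J→I: I black — skip
          J black
        M black
      N black
      D gray
        C gray
          C→M: M black — skip
          C→J: J black — skip
          L gray
            L→I: I black — skip
          L black
        C black
        D→L: L black — skip
      D black
      G gray
        G→L: L black — skip
      G black
      F→J: J black — skip
    F black
    K gray
      B gray
        B→H: H is gray → back edge
First back edge: B → H.

B->H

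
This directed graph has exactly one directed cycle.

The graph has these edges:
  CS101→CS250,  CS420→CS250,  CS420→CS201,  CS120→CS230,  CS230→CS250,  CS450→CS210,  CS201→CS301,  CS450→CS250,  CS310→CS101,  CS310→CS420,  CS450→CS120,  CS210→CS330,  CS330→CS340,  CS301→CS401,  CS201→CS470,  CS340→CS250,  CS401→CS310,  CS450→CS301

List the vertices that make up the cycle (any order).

DFS with gray/black marking from CS301:
CS301 gray
  CS401 gray
    CS310 gray
      CS101 gray
        CS250 gray
        CS250 black
      CS101 black
      CS420 gray
        CS420→CS250: CS250 black — skip
        CS201 gray
          CS201→CS301: CS301 is gray → back edge
Back edge closes the cycle CS301 → CS401 → CS310 → CS420 → CS201 → CS301; its vertices are {CS201, CS301, CS310, CS401, CS420}.

CS201, CS301, CS310, CS401, CS420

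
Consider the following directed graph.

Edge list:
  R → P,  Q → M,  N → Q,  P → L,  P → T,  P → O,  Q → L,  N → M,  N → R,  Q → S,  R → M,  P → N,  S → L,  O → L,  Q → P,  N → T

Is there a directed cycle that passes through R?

Yes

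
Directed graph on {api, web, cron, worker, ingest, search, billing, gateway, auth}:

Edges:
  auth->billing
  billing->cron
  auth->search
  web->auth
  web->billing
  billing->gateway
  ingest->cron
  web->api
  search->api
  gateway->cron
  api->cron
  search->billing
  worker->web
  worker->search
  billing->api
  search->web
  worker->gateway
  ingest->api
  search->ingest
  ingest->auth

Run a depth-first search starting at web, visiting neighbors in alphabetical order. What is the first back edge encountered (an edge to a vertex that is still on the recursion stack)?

ingest->auth

DFS from web (visiting neighbors in alphabetical order); mark gray on enter, black on exit:
web gray
  api gray
    cron gray
    cron black
  api black
  auth gray
    billing gray
      billing→api: api black — skip
      billing→cron: cron black — skip
      gateway gray
        gateway→cron: cron black — skip
      gateway black
    billing black
    search gray
      search→api: api black — skip
      search→billing: billing black — skip
      ingest gray
        ingest→api: api black — skip
        ingest→auth: auth is gray → back edge
First back edge: ingest → auth.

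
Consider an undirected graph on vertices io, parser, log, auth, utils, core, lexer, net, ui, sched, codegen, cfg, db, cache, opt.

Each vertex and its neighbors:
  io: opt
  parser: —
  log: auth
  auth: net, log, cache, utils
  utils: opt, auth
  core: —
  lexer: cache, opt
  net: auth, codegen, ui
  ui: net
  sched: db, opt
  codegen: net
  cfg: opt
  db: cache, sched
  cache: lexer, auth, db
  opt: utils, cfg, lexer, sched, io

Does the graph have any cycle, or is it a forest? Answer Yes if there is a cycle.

Yes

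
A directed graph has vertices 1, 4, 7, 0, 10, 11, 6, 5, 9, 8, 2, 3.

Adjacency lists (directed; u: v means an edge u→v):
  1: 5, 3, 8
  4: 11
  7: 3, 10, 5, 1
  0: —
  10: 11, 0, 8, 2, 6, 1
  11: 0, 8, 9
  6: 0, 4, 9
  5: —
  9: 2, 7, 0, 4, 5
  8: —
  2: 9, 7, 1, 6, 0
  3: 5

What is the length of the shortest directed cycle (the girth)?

For each vertex v, BFS finds the shortest path from v back to v.
The shortest such closed walk is 2 → 9 → 2, length 2.

2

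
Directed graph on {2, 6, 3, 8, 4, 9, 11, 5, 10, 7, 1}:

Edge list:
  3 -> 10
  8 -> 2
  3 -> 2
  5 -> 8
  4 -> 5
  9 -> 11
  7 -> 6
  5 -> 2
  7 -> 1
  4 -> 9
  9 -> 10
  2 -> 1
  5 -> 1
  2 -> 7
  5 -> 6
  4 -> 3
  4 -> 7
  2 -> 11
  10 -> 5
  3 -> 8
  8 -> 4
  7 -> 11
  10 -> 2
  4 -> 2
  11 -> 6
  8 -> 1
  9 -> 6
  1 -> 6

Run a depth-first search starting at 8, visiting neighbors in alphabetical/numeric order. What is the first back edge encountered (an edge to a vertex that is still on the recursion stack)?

3→8

DFS from 8 (visiting neighbors in alphabetical/numeric order); mark gray on enter, black on exit:
8 gray
  1 gray
    6 gray
    6 black
  1 black
  2 gray
    2→1: 1 black — skip
    7 gray
      7→1: 1 black — skip
      7→6: 6 black — skip
      11 gray
        11→6: 6 black — skip
      11 black
    7 black
    2→11: 11 black — skip
  2 black
  4 gray
    4→2: 2 black — skip
    3 gray
      3→2: 2 black — skip
      3→8: 8 is gray → back edge
First back edge: 3 → 8.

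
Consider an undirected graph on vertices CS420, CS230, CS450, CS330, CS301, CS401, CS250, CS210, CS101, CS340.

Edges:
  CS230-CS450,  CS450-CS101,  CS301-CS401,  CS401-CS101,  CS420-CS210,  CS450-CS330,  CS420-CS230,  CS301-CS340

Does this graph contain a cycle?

DFS, tracking each vertex's parent; an edge to a visited non-parent vertex closes a cycle.
Start from CS401:
visit CS401 (parent –)
  visit CS301 (parent CS401)
    visit CS340 (parent CS301)
      CS340–CS301: parent, skip
    CS301–CS401: parent, skip
  visit CS101 (parent CS401)
    CS101–CS401: parent, skip
    visit CS450 (parent CS101)
      visit CS330 (parent CS450)
        CS330–CS450: parent, skip
      CS450–CS101: parent, skip
      visit CS230 (parent CS450)
        visit CS420 (parent CS230)
          CS420–CS230: parent, skip
          visit CS210 (parent CS420)
            CS210–CS420: parent, skip
        CS230–CS450: parent, skip
visit CS250 (parent –)
No non-parent visited neighbor found — the graph is a forest.

No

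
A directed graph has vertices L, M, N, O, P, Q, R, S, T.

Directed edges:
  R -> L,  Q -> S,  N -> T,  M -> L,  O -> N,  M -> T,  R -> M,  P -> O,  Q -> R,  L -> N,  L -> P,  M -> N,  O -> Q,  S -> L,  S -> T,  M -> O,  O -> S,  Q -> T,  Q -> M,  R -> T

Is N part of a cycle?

No

N lies on a cycle iff there is a path from N back to itself.
Exploring from N, it never reaches itself; equivalently, its strongly connected component is a singleton.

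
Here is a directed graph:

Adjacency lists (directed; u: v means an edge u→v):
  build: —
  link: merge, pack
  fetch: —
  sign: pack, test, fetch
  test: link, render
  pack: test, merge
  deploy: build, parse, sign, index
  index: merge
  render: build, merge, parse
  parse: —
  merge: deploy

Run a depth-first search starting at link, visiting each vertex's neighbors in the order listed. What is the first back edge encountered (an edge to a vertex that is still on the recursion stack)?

test->link

DFS from link (visiting each vertex's neighbors in the order listed); mark gray on enter, black on exit:
link gray
  merge gray
    deploy gray
      build gray
      build black
      parse gray
      parse black
      sign gray
        pack gray
          test gray
            test→link: link is gray → back edge
First back edge: test → link.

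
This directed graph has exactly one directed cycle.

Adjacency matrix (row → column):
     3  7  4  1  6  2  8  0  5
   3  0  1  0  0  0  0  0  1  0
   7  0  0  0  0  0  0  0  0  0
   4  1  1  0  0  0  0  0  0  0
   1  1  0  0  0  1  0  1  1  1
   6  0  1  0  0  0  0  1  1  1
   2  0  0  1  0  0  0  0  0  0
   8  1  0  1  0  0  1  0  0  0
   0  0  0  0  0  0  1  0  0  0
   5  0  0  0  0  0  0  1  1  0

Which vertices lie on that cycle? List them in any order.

0, 2, 3, 4

DFS with gray/black marking from 0:
0 gray
  2 gray
    4 gray
      3 gray
        7 gray
        7 black
        3→0: 0 is gray → back edge
Back edge closes the cycle 0 → 2 → 4 → 3 → 0; its vertices are {0, 2, 3, 4}.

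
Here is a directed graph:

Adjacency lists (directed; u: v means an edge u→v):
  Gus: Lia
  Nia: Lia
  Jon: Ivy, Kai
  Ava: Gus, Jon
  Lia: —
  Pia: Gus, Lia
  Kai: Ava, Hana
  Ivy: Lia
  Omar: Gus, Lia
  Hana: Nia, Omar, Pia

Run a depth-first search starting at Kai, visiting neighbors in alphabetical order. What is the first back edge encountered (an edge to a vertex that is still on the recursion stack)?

Jon->Kai

DFS from Kai (visiting neighbors in alphabetical order); mark gray on enter, black on exit:
Kai gray
  Ava gray
    Gus gray
      Lia gray
      Lia black
    Gus black
    Jon gray
      Ivy gray
        Ivy→Lia: Lia black — skip
      Ivy black
      Jon→Kai: Kai is gray → back edge
First back edge: Jon → Kai.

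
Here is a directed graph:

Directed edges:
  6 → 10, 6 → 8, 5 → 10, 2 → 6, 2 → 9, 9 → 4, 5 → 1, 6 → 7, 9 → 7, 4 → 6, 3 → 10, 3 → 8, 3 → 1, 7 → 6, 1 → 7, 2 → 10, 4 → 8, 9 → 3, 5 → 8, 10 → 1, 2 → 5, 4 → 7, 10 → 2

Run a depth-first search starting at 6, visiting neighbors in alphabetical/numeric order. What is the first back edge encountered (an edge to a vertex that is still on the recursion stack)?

7→6

DFS from 6 (visiting neighbors in alphabetical/numeric order); mark gray on enter, black on exit:
6 gray
  7 gray
    7→6: 6 is gray → back edge
First back edge: 7 → 6.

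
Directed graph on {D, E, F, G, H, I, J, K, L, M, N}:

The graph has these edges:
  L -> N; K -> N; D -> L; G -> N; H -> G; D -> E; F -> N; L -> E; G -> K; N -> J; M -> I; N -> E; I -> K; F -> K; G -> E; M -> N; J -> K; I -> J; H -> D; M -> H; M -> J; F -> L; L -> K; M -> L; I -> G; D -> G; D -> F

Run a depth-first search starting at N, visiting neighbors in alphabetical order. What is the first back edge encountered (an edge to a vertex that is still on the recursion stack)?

K→N

DFS from N (visiting neighbors in alphabetical order); mark gray on enter, black on exit:
N gray
  E gray
  E black
  J gray
    K gray
      K→N: N is gray → back edge
First back edge: K → N.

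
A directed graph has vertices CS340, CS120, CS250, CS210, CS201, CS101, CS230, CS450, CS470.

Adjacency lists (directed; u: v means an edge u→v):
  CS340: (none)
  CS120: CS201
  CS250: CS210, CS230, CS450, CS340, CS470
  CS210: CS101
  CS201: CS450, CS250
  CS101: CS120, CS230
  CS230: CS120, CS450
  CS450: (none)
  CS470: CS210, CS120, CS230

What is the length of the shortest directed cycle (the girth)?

4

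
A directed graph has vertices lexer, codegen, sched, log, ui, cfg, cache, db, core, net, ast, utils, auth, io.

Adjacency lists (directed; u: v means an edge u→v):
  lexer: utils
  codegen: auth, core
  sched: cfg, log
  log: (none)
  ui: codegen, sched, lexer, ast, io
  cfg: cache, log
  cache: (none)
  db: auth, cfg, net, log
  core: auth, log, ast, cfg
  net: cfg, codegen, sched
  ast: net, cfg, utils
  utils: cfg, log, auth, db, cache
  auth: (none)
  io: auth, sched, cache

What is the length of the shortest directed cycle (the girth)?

For each vertex v, BFS finds the shortest path from v back to v.
The shortest such closed walk is ast → net → codegen → core → ast, length 4.

4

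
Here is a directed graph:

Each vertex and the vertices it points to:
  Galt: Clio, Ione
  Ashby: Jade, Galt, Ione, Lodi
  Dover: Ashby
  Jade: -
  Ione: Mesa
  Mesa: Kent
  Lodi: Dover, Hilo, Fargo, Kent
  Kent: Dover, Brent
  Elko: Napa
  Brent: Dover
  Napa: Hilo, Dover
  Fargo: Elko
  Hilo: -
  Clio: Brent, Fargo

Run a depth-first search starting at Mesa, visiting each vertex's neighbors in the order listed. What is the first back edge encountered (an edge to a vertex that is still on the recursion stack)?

Brent->Dover

DFS from Mesa (visiting each vertex's neighbors in the order listed); mark gray on enter, black on exit:
Mesa gray
  Kent gray
    Dover gray
      Ashby gray
        Jade gray
        Jade black
        Galt gray
          Clio gray
            Brent gray
              Brent→Dover: Dover is gray → back edge
First back edge: Brent → Dover.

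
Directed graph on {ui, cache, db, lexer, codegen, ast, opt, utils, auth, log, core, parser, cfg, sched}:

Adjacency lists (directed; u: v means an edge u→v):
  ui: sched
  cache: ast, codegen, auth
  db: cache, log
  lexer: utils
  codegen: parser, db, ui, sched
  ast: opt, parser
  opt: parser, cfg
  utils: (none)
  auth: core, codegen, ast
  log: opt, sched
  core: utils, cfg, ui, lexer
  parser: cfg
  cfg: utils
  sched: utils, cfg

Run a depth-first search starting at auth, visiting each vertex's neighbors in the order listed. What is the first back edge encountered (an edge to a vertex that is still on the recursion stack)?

DFS from auth (visiting each vertex's neighbors in the order listed); mark gray on enter, black on exit:
auth gray
  core gray
    utils gray
    utils black
    cfg gray
      cfg→utils: utils black — skip
    cfg black
    ui gray
      sched gray
        sched→utils: utils black — skip
        sched→cfg: cfg black — skip
      sched black
    ui black
    lexer gray
      lexer→utils: utils black — skip
    lexer black
  core black
  codegen gray
    parser gray
      parser→cfg: cfg black — skip
    parser black
    db gray
      cache gray
        ast gray
          opt gray
            opt→parser: parser black — skip
            opt→cfg: cfg black — skip
          opt black
          ast→parser: parser black — skip
        ast black
        cache→codegen: codegen is gray → back edge
First back edge: cache → codegen.

cache->codegen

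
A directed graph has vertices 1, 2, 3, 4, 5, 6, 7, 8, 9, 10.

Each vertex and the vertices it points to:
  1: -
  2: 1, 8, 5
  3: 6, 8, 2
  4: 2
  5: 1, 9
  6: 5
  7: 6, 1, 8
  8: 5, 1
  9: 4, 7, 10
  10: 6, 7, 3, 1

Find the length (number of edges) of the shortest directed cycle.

For each vertex v, BFS finds the shortest path from v back to v.
The shortest such closed walk is 9 → 4 → 2 → 5 → 9, length 4.

4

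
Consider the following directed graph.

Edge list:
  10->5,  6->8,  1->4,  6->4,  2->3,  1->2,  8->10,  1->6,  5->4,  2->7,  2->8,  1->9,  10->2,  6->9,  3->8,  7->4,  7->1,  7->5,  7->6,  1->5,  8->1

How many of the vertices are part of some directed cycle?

7

A vertex is on a directed cycle iff it belongs to a strongly connected component of size ≥ 2 (or has a self-loop).
The vertices on cycles are {1, 2, 3, 6, 7, 8, 10} — 7 in total.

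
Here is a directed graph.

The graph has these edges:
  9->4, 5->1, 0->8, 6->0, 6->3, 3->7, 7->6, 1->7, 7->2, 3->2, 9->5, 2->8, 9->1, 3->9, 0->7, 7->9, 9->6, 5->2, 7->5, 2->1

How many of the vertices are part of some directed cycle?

8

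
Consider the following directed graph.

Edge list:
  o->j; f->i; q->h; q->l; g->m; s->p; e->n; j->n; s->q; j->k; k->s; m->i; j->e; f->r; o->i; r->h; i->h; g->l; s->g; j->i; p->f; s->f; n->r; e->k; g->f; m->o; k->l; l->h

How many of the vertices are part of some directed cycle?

7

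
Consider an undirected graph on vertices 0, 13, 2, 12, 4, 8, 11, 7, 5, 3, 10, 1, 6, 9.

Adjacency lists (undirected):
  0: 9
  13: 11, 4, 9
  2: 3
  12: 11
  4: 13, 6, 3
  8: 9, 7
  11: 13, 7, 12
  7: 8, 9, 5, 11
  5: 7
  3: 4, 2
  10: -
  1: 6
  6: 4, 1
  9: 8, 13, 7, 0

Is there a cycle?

Yes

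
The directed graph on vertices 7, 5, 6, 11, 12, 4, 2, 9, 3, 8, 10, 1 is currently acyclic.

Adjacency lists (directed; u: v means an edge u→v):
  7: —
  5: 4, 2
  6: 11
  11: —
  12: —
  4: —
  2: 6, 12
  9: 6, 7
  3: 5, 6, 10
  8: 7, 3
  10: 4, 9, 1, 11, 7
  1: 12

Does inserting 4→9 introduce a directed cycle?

No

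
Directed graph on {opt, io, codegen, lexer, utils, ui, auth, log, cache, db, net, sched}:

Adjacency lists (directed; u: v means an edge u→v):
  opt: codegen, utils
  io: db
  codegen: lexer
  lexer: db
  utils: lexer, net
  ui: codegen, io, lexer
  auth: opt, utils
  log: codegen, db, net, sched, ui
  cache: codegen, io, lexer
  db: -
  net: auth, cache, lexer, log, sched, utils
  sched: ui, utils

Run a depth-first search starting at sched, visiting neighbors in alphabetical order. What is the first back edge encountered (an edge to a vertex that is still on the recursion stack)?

opt->utils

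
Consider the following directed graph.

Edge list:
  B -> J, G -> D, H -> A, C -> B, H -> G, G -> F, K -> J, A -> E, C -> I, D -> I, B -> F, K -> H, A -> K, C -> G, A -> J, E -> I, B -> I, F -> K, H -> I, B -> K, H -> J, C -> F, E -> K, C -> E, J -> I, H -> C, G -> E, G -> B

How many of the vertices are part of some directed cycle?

A vertex is on a directed cycle iff it belongs to a strongly connected component of size ≥ 2 (or has a self-loop).
The vertices on cycles are {A, B, C, E, F, G, H, K} — 8 in total.

8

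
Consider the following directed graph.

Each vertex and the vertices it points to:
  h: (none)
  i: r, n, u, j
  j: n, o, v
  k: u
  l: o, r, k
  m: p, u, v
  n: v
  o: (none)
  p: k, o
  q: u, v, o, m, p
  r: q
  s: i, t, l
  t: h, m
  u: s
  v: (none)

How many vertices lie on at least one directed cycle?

A vertex is on a directed cycle iff it belongs to a strongly connected component of size ≥ 2 (or has a self-loop).
The vertices on cycles are {i, k, l, m, p, q, r, s, t, u} — 10 in total.

10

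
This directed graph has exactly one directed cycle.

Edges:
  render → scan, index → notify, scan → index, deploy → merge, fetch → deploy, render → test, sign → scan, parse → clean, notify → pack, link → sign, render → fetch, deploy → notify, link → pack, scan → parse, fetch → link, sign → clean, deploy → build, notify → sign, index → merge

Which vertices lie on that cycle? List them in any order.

scan, sign, index, notify

DFS with gray/black marking from scan:
scan gray
  index gray
    merge gray
    merge black
    notify gray
      sign gray
        clean gray
        clean black
        sign→scan: scan is gray → back edge
Back edge closes the cycle scan → index → notify → sign → scan; its vertices are {scan, sign, index, notify}.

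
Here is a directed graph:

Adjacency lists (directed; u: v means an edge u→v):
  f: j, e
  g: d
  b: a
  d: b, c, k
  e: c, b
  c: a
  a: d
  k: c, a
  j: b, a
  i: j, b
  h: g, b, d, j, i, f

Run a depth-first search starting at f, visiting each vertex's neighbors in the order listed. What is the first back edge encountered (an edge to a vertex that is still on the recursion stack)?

d→b

DFS from f (visiting each vertex's neighbors in the order listed); mark gray on enter, black on exit:
f gray
  j gray
    b gray
      a gray
        d gray
          d→b: b is gray → back edge
First back edge: d → b.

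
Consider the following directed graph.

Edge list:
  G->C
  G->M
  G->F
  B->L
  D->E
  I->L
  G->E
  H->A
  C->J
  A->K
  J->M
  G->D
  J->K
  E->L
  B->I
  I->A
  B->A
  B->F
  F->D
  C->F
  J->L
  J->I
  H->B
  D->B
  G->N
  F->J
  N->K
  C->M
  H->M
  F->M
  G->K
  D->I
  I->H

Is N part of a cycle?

N lies on a cycle iff there is a path from N back to itself.
Exploring from N, it never reaches itself; equivalently, its strongly connected component is a singleton.

No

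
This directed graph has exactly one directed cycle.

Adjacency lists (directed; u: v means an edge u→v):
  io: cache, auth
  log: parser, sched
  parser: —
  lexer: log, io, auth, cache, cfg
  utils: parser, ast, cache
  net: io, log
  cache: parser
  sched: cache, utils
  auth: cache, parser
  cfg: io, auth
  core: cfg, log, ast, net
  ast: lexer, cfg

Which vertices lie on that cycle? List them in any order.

DFS with gray/black marking from ast:
ast gray
  lexer gray
    log gray
      parser gray
      parser black
      sched gray
        cache gray
          cache→parser: parser black — skip
        cache black
        utils gray
          utils→parser: parser black — skip
          utils→ast: ast is gray → back edge
Back edge closes the cycle ast → lexer → log → sched → utils → ast; its vertices are {ast, log, lexer, sched, utils}.

ast, log, lexer, sched, utils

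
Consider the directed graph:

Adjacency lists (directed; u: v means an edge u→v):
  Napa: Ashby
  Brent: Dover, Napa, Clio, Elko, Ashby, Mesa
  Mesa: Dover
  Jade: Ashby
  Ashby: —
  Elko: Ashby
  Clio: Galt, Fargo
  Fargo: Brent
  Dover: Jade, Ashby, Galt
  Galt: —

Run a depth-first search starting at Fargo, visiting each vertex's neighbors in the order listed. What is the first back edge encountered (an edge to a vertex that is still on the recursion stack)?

Clio→Fargo

DFS from Fargo (visiting each vertex's neighbors in the order listed); mark gray on enter, black on exit:
Fargo gray
  Brent gray
    Dover gray
      Jade gray
        Ashby gray
        Ashby black
      Jade black
      Dover→Ashby: Ashby black — skip
      Galt gray
      Galt black
    Dover black
    Napa gray
      Napa→Ashby: Ashby black — skip
    Napa black
    Clio gray
      Clio→Galt: Galt black — skip
      Clio→Fargo: Fargo is gray → back edge
First back edge: Clio → Fargo.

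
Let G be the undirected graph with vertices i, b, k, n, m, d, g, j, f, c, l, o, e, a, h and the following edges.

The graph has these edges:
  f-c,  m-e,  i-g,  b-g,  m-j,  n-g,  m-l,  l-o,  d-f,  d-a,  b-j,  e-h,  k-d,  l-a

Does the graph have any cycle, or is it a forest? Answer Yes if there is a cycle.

DFS, tracking each vertex's parent; an edge to a visited non-parent vertex closes a cycle.
Start from m:
visit m (parent –)
  visit e (parent m)
    visit h (parent e)
      h–e: parent, skip
    e–m: parent, skip
  visit j (parent m)
    visit b (parent j)
      visit g (parent b)
        visit n (parent g)
          n–g: parent, skip
        g–b: parent, skip
        visit i (parent g)
          i–g: parent, skip
      b–j: parent, skip
    j–m: parent, skip
  visit l (parent m)
    visit o (parent l)
      o–l: parent, skip
    l–m: parent, skip
    visit a (parent l)
      visit d (parent a)
        d–a: parent, skip
        visit f (parent d)
          visit c (parent f)
            c–f: parent, skip
          f–d: parent, skip
        visit k (parent d)
          k–d: parent, skip
      a–l: parent, skip
No non-parent visited neighbor found — the graph is a forest.

No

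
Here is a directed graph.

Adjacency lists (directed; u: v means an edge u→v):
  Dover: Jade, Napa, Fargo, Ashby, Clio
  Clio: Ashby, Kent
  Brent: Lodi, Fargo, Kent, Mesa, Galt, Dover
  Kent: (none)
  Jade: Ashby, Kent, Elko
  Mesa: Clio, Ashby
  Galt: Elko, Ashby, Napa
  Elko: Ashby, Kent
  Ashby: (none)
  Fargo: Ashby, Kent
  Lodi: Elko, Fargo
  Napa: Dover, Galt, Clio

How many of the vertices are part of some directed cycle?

3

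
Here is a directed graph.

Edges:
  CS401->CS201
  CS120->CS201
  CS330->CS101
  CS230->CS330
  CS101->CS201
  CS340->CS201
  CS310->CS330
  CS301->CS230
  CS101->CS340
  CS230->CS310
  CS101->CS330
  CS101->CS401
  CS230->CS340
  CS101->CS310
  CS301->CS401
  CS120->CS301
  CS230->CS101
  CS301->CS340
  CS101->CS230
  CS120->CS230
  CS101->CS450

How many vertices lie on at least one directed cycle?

4

A vertex is on a directed cycle iff it belongs to a strongly connected component of size ≥ 2 (or has a self-loop).
The vertices on cycles are {CS101, CS230, CS310, CS330} — 4 in total.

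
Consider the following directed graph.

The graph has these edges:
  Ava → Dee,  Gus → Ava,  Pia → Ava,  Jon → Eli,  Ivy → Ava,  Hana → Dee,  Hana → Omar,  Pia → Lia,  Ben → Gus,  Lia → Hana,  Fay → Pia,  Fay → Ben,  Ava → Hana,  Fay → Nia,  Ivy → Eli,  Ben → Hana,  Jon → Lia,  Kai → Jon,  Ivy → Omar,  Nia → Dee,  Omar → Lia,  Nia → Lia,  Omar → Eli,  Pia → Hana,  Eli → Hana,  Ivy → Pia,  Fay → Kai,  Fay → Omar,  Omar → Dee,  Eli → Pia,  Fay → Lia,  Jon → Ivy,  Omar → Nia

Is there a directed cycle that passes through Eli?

Yes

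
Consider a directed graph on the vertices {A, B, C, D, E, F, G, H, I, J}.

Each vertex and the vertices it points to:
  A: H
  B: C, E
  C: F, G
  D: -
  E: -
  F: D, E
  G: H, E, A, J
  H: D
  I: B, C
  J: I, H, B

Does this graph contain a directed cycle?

Yes

DFS with white/gray/black marking, starting from G:
G gray
  H gray
    D gray
    D black
  H black
  E gray
  E black
  A gray
    A→H: H black — skip
  A black
  J gray
    I gray
      B gray
        C gray
          F gray
            F→D: D black — skip
            F→E: E black — skip
          F black
          C→G: G is gray → back edge
Back edge found, so a cycle exists: G → J → I → B → C → G.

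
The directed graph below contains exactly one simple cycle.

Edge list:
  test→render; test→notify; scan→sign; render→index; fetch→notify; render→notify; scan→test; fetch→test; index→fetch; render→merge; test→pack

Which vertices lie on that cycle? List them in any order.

test, fetch, index, render

DFS with gray/black marking from test:
test gray
  pack gray
  pack black
  notify gray
  notify black
  render gray
    render→notify: notify black — skip
    index gray
      fetch gray
        fetch→notify: notify black — skip
        fetch→test: test is gray → back edge
Back edge closes the cycle test → render → index → fetch → test; its vertices are {test, fetch, index, render}.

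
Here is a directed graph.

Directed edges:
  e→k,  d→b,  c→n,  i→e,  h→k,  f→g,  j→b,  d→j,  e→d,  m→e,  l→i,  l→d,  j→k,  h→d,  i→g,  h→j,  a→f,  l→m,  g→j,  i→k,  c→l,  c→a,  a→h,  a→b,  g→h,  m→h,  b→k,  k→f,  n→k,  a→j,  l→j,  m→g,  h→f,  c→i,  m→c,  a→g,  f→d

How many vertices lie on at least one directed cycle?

10

A vertex is on a directed cycle iff it belongs to a strongly connected component of size ≥ 2 (or has a self-loop).
The vertices on cycles are {b, c, d, f, g, h, j, k, l, m} — 10 in total.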